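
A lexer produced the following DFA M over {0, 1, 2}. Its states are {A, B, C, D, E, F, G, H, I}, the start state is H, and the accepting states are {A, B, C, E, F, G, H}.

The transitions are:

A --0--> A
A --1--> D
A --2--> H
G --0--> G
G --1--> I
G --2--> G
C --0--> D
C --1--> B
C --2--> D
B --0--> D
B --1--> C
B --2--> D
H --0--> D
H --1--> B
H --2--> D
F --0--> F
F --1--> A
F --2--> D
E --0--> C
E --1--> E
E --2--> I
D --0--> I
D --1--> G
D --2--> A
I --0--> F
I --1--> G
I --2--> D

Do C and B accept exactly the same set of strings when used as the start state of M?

Yes

First remove the unreachable states {E}; 8 states remain.
Start with accepting vs non-accepting: {A,B,C,F,G,H} | {D,I}.
Split {A,B,C,F,G,H} by δ(·,0) → {A,F,G} and {B,C,H}.
Split {A,F,G} by δ(·,1) → {A,G} and {F}.
Split {A,G} by δ(·,2) → {A} and {G}.
Split {D,I} by δ(·,0) → {D} and {I}.
Stable partition: {A} | {D} | {B,C,H} | {F} | {G} | {I} — 6 equivalence classes.
C and B lie in the same block of the stable partition, so they are equivalent — no string distinguishes them.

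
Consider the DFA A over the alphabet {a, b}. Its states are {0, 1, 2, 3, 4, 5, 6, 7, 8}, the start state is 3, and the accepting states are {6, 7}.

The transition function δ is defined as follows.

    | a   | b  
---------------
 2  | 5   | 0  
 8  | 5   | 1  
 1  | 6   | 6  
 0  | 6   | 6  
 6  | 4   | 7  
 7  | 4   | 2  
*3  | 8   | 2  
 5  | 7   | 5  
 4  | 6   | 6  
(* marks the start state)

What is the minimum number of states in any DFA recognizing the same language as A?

6

Start with accepting vs non-accepting: {6,7} | {0,1,2,3,4,5,8}.
Split {6,7} by δ(·,b) → {6} and {7}.
On input a, block {0,1,2,3,4,5,8} splits into {0,1,4} and {2,3,8} and {5}.
Split {2,3,8} by δ(·,a) → {2,8} and {3}.
The partition is now stable with 6 blocks: {6} | {0,1,4} | {7} | {2,8} | {5} | {3}.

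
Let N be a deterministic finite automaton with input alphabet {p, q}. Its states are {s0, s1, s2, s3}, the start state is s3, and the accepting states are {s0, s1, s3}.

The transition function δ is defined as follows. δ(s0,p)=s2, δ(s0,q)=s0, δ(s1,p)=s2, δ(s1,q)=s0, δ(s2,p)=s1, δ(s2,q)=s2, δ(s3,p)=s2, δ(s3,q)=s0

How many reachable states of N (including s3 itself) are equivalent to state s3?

3

Initial partition by acceptance: {s0,s1,s3} | {s2}.
The partition is now stable with 2 blocks: {s0,s1,s3} | {s2}.
State s3 belongs to the block {s0,s1,s3}, which has 3 states.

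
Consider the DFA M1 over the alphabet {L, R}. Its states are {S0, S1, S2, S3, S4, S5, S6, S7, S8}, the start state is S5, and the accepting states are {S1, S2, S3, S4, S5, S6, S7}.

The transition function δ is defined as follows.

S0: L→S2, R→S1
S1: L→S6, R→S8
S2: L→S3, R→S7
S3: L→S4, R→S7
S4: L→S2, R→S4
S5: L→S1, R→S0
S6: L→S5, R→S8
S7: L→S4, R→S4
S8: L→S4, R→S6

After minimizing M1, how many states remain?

All states are reachable from the start state.
Start with accepting vs non-accepting: {S1,S2,S3,S4,S5,S6,S7} | {S0,S8}.
On input R, block {S1,S2,S3,S4,S5,S6,S7} splits into {S2,S3,S4,S7} and {S1,S5,S6}.
The partition is now stable with 3 blocks: {S2,S3,S4,S7} | {S0,S8} | {S1,S5,S6}.

3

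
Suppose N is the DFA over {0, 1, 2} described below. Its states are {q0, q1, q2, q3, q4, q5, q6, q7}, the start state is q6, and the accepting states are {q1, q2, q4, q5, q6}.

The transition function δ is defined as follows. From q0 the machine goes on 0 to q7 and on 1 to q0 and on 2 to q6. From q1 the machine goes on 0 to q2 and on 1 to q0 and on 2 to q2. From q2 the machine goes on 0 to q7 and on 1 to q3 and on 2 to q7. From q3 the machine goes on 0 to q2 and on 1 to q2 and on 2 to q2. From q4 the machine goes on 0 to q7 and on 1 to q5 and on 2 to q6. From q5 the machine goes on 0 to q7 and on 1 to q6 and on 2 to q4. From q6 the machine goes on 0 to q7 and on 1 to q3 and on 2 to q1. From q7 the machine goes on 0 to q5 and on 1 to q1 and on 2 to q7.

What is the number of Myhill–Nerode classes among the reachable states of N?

Every state is reachable, so we keep all 8.
Start with accepting vs non-accepting: {q1,q2,q4,q5,q6} | {q0,q3,q7}.
On input 0, block {q1,q2,q4,q5,q6} splits into {q2,q4,q5,q6} and {q1}.
On input 1, block {q2,q4,q5,q6} splits into {q2,q6} and {q4,q5}.
Split {q2,q6} by δ(·,2) → {q2} and {q6}.
On input 0, block {q0,q3,q7} splits into {q0} and {q3} and {q7}.
On input 1, block {q4,q5} splits into {q4} and {q5}.
Stable partition: {q2} | {q0} | {q1} | {q4} | {q6} | {q3} | {q7} | {q5} — 8 equivalence classes.

8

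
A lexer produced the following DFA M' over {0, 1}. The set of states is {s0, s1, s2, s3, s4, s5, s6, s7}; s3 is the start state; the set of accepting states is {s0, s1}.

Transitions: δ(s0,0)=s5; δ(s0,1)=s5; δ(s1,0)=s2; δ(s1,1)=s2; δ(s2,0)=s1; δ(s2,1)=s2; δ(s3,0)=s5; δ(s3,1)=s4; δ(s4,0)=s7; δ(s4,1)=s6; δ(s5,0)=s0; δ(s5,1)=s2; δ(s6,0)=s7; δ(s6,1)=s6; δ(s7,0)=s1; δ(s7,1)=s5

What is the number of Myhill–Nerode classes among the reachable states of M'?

3

Every state is reachable, so we keep all 8.
Initial partition by acceptance: {s0,s1} | {s2,s3,s4,s5,s6,s7}.
Refine {s2,s3,s4,s5,s6,s7} on symbol 0: members go to different blocks, giving {s2,s5,s7} and {s3,s4,s6}.
No further refinement is possible. Final partition (3 blocks): {s0,s1} | {s2,s5,s7} | {s3,s4,s6}.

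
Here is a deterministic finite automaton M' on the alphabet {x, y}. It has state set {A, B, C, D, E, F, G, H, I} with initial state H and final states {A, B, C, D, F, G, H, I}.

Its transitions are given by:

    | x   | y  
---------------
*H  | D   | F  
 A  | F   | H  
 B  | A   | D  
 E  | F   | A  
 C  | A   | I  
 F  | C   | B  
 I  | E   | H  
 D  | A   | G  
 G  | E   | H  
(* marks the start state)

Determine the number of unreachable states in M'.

0

Every one of the 9 states is reachable from H.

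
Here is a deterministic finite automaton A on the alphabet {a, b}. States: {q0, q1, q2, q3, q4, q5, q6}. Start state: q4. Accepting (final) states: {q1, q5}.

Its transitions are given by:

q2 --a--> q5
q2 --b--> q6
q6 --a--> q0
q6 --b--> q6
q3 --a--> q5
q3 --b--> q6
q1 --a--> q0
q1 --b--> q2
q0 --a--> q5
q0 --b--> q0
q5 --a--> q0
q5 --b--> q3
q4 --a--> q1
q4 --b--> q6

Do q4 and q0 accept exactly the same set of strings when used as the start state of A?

No

P0 = {q1,q5} | {q0,q2,q3,q4,q6}.
Split {q0,q2,q3,q4,q6} by δ(·,a) → {q0,q2,q3,q4} and {q6}.
Split {q0,q2,q3,q4} by δ(·,b) → {q2,q3,q4} and {q0}.
No further refinement is possible. Final partition (4 blocks): {q1,q5} | {q2,q3,q4} | {q6} | {q0}.
q4 and q0 end up in different blocks, so they are distinguishable. For instance, the string 'ba' is accepted from only q0.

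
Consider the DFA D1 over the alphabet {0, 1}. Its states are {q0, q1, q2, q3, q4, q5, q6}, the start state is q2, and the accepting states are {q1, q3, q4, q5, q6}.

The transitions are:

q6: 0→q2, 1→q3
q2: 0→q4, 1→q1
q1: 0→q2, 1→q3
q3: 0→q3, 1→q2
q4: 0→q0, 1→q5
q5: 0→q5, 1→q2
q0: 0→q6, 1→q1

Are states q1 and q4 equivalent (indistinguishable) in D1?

Yes

Every state is reachable, so we keep all 7.
Start with accepting vs non-accepting: {q1,q3,q4,q5,q6} | {q0,q2}.
Refine {q1,q3,q4,q5,q6} on symbol 0: members go to different blocks, giving {q1,q4,q6} and {q3,q5}.
Stable partition: {q1,q4,q6} | {q0,q2} | {q3,q5} — 3 equivalence classes.
q1 and q4 lie in the same block of the stable partition, so they are equivalent — no string distinguishes them.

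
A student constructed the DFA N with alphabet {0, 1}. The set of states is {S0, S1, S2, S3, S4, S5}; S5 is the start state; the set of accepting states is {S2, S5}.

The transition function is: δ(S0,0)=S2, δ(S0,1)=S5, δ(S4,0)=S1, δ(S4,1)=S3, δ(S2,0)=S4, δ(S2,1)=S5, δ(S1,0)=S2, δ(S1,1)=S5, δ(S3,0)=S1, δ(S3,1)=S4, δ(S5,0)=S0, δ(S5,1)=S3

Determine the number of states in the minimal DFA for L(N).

4

Initial partition by acceptance: {S2,S5} | {S0,S1,S3,S4}.
Refine {S2,S5} on symbol 1: members go to different blocks, giving {S2} and {S5}.
Refine {S0,S1,S3,S4} on symbol 0: members go to different blocks, giving {S0,S1} and {S3,S4}.
No further refinement is possible. Final partition (4 blocks): {S2} | {S0,S1} | {S5} | {S3,S4}.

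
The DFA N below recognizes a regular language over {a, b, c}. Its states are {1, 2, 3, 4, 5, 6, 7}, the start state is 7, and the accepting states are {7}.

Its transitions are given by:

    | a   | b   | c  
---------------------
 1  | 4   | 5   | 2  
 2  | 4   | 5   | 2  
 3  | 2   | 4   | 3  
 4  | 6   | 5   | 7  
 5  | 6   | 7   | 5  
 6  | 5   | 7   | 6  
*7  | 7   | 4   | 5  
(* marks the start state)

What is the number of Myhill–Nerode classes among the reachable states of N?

3

Reachable states from the start: {4,5,6,7}. Unreachable: {1,2,3} — drop them.
Initial partition by acceptance: {7} | {4,5,6}.
Refine {4,5,6} on symbol b: members go to different blocks, giving {5,6} and {4}.
No further refinement is possible. Final partition (3 blocks): {7} | {5,6} | {4}.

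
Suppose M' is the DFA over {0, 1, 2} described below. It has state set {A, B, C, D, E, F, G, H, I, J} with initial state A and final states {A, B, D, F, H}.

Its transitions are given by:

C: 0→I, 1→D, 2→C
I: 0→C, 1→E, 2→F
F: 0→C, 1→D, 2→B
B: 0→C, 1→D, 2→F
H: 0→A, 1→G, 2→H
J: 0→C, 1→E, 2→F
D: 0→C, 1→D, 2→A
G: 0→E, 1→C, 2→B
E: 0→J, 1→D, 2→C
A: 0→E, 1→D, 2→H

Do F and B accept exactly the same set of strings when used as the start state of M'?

Initial partition by acceptance: {A,B,D,F,H} | {C,E,G,I,J}.
On input 0, block {A,B,D,F,H} splits into {A,B,D,F} and {H}.
On input 2, block {A,B,D,F} splits into {B,D,F} and {A}.
Split {B,D,F} by δ(·,2) → {B,F} and {D}.
On input 1, block {C,E,G,I,J} splits into {G,I,J} and {C,E}.
The partition is now stable with 6 blocks: {B,F} | {G,I,J} | {H} | {A} | {D} | {C,E}.
F and B lie in the same block of the stable partition, so they are equivalent — no string distinguishes them.

Yes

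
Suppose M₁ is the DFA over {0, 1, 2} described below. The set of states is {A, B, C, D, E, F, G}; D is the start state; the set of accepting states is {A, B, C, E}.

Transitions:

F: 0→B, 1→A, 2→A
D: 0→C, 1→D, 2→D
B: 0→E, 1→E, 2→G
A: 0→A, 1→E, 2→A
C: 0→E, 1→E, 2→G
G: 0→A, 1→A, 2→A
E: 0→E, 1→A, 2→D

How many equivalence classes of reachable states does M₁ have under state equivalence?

States {B,F} cannot be reached from the start state, so discard them.
Initial partition by acceptance: {A,C,E} | {D,G}.
Refine {A,C,E} on symbol 2: members go to different blocks, giving {C,E} and {A}.
On input 1, block {C,E} splits into {C} and {E}.
On input 0, block {D,G} splits into {D} and {G}.
No further refinement is possible. Final partition (5 blocks): {C} | {D} | {A} | {E} | {G}.

5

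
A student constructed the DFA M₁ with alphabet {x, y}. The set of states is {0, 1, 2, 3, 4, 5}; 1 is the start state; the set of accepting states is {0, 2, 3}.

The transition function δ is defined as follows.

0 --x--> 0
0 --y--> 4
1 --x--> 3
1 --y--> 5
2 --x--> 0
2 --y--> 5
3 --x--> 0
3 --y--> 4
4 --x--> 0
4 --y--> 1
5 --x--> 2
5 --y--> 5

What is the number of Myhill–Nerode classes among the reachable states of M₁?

2

Initial partition by acceptance: {0,2,3} | {1,4,5}.
The partition is now stable with 2 blocks: {0,2,3} | {1,4,5}.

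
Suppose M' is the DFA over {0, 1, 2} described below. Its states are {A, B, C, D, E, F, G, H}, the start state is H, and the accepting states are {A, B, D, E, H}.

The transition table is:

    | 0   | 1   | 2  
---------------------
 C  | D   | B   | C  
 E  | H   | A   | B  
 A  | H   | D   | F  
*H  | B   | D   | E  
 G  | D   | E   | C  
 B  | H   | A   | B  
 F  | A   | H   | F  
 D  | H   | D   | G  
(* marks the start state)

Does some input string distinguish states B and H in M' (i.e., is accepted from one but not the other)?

No

Every state is reachable, so we keep all 8.
Start with accepting vs non-accepting: {A,B,D,E,H} | {C,F,G}.
Refine {A,B,D,E,H} on symbol 2: members go to different blocks, giving {B,E,H} and {A,D}.
No further refinement is possible. Final partition (3 blocks): {B,E,H} | {C,F,G} | {A,D}.
B and H lie in the same block of the stable partition, so they are equivalent — no string distinguishes them.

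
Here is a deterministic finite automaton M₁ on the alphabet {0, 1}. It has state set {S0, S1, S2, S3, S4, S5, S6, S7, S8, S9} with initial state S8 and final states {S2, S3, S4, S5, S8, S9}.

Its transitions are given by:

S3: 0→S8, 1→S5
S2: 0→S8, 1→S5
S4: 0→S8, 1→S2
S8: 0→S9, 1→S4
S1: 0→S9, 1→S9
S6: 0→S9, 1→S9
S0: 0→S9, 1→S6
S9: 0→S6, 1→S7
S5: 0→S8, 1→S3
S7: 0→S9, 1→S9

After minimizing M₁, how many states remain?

4

First remove the unreachable states {S0,S1}; 8 states remain.
Initial partition by acceptance: {S2,S3,S4,S5,S8,S9} | {S6,S7}.
Refine {S2,S3,S4,S5,S8,S9} on symbol 0: members go to different blocks, giving {S2,S3,S4,S5,S8} and {S9}.
Refine {S2,S3,S4,S5,S8} on symbol 0: members go to different blocks, giving {S2,S3,S4,S5} and {S8}.
Stable partition: {S2,S3,S4,S5} | {S6,S7} | {S9} | {S8} — 4 equivalence classes.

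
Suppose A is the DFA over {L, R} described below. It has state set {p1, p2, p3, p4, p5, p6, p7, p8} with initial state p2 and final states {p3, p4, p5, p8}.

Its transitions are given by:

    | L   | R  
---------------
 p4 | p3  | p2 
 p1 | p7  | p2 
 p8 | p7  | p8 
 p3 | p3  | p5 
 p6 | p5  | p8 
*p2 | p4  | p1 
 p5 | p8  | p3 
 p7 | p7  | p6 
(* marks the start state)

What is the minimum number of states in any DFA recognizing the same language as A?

Every state is reachable, so we keep all 8.
Start with accepting vs non-accepting: {p3,p4,p5,p8} | {p1,p2,p6,p7}.
Split {p3,p4,p5,p8} by δ(·,L) → {p3,p4,p5} and {p8}.
Split {p3,p4,p5} by δ(·,L) → {p3,p4} and {p5}.
Refine {p3,p4} on symbol R: members go to different blocks, giving {p3} and {p4}.
Refine {p1,p2,p6,p7} on symbol L: members go to different blocks, giving {p1,p7} and {p2} and {p6}.
Refine {p1,p7} on symbol R: members go to different blocks, giving {p1} and {p7}.
Stable partition: {p3} | {p1} | {p8} | {p5} | {p4} | {p2} | {p6} | {p7} — 8 equivalence classes.

8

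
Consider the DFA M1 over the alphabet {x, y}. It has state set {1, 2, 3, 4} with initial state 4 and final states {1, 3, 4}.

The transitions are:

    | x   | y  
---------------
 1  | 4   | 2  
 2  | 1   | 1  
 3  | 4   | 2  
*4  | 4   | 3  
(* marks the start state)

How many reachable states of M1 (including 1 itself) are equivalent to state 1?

All states are reachable from the start state.
Start with accepting vs non-accepting: {1,3,4} | {2}.
Split {1,3,4} by δ(·,y) → {1,3} and {4}.
The partition is now stable with 3 blocks: {1,3} | {2} | {4}.
The equivalence class containing 1 is {1,3}, of size 2.

2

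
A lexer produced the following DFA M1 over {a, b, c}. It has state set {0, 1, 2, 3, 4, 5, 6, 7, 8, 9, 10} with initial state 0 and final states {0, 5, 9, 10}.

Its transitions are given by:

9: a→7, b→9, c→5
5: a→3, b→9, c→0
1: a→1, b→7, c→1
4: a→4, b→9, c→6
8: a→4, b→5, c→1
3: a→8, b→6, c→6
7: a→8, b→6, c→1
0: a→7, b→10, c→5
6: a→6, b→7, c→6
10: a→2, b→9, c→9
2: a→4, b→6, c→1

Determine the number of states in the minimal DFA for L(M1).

4

Every state is reachable, so we keep all 11.
Start with accepting vs non-accepting: {0,5,9,10} | {1,2,3,4,6,7,8}.
On input b, block {1,2,3,4,6,7,8} splits into {1,2,3,6,7} and {4,8}.
On input a, block {1,2,3,6,7} splits into {2,3,7} and {1,6}.
The partition is now stable with 4 blocks: {0,5,9,10} | {2,3,7} | {4,8} | {1,6}.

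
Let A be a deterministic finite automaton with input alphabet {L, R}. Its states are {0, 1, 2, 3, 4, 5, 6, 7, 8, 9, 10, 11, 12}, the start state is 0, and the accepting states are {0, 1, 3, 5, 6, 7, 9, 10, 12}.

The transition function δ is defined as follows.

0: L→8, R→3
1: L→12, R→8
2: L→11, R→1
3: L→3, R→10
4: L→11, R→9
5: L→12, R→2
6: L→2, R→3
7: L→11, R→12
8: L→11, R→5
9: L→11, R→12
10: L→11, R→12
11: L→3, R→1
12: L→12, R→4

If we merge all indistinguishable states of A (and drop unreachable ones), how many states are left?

States {6,7} cannot be reached from the start state, so discard them.
Initial partition by acceptance: {0,1,3,5,9,10,12} | {2,4,8,11}.
Refine {0,1,3,5,9,10,12} on symbol L: members go to different blocks, giving {1,3,5,12} and {0,9,10}.
Split {1,3,5,12} by δ(·,R) → {1,5,12} and {3}.
Refine {2,4,8,11} on symbol L: members go to different blocks, giving {2,4,8} and {11}.
Refine {2,4,8} on symbol R: members go to different blocks, giving {2,8} and {4}.
Split {1,5,12} by δ(·,R) → {1,5} and {12}.
Refine {0,9,10} on symbol L: members go to different blocks, giving {9,10} and {0}.
The partition is now stable with 8 blocks: {1,5} | {2,8} | {9,10} | {3} | {11} | {4} | {12} | {0}.

8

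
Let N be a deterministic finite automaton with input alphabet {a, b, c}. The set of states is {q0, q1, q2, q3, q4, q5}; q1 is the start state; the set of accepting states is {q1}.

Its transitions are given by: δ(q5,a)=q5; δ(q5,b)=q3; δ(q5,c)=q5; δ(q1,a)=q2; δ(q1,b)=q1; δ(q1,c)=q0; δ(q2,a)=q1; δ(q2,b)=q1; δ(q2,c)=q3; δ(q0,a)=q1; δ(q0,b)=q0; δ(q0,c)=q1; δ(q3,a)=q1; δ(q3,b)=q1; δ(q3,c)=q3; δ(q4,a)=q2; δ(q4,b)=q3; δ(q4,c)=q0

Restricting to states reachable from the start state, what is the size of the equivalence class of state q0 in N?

1

States {q4,q5} cannot be reached from the start state, so discard them.
Start with accepting vs non-accepting: {q1} | {q0,q2,q3}.
Refine {q0,q2,q3} on symbol b: members go to different blocks, giving {q2,q3} and {q0}.
The partition is now stable with 3 blocks: {q1} | {q2,q3} | {q0}.
State q0 belongs to the block {q0}, which has 1 states.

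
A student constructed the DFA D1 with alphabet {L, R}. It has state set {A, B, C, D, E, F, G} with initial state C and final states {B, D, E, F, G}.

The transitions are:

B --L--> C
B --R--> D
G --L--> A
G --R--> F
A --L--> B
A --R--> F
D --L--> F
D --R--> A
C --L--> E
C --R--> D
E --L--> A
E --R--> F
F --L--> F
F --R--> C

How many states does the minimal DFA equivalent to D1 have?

3

First remove the unreachable states {G}; 6 states remain.
Start with accepting vs non-accepting: {B,D,E,F} | {A,C}.
Split {B,D,E,F} by δ(·,L) → {B,E} and {D,F}.
Stable partition: {B,E} | {A,C} | {D,F} — 3 equivalence classes.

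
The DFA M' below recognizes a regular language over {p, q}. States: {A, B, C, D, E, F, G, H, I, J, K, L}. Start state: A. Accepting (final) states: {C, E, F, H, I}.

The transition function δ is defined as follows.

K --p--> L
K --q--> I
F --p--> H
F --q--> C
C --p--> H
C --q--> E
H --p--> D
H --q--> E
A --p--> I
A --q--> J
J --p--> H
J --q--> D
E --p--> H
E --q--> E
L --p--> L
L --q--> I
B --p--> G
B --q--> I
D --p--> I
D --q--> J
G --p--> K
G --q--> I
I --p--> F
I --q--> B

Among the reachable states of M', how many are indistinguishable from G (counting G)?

4

Initial partition by acceptance: {C,E,F,H,I} | {A,B,D,G,J,K,L}.
Split {C,E,F,H,I} by δ(·,p) → {C,E,F,I} and {H}.
Refine {C,E,F,I} on symbol p: members go to different blocks, giving {C,E,F} and {I}.
Refine {A,B,D,G,J,K,L} on symbol p: members go to different blocks, giving {B,G,K,L} and {A,D} and {J}.
No further refinement is possible. Final partition (6 blocks): {C,E,F} | {B,G,K,L} | {H} | {I} | {A,D} | {J}.
State G belongs to the block {B,G,K,L}, which has 4 states.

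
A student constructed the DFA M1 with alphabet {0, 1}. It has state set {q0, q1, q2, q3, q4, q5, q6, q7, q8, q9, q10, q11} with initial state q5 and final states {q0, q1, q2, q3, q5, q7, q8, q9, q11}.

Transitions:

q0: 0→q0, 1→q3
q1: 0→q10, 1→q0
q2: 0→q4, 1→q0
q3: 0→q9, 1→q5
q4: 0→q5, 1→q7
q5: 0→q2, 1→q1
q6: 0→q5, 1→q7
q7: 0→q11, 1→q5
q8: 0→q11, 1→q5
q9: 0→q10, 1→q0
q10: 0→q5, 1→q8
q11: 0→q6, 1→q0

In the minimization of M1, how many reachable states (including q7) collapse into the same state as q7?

Initial partition by acceptance: {q0,q1,q2,q3,q5,q7,q8,q9,q11} | {q4,q6,q10}.
Refine {q0,q1,q2,q3,q5,q7,q8,q9,q11} on symbol 0: members go to different blocks, giving {q0,q3,q5,q7,q8} and {q1,q2,q9,q11}.
On input 0, block {q0,q3,q5,q7,q8} splits into {q3,q5,q7,q8} and {q0}.
Refine {q3,q5,q7,q8} on symbol 1: members go to different blocks, giving {q3,q7,q8} and {q5}.
Stable partition: {q3,q7,q8} | {q4,q6,q10} | {q1,q2,q9,q11} | {q0} | {q5} — 5 equivalence classes.
State q7 belongs to the block {q3,q7,q8}, which has 3 states.

3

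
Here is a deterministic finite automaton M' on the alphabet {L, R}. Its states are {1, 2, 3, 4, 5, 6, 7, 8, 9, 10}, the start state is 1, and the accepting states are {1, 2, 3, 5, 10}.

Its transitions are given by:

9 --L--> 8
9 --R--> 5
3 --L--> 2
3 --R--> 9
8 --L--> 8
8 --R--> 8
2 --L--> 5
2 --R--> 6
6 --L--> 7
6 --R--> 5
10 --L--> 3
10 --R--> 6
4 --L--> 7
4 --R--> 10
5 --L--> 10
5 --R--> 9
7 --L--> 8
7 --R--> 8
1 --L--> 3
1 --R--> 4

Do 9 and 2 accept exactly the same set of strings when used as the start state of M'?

P0 = {1,2,3,5,10} | {4,6,7,8,9}.
Split {4,6,7,8,9} by δ(·,R) → {4,6,9} and {7,8}.
Stable partition: {1,2,3,5,10} | {4,6,9} | {7,8} — 3 equivalence classes.
9 and 2 end up in different blocks, so they are distinguishable. For instance, the string 'ε' is accepted from only 2.

No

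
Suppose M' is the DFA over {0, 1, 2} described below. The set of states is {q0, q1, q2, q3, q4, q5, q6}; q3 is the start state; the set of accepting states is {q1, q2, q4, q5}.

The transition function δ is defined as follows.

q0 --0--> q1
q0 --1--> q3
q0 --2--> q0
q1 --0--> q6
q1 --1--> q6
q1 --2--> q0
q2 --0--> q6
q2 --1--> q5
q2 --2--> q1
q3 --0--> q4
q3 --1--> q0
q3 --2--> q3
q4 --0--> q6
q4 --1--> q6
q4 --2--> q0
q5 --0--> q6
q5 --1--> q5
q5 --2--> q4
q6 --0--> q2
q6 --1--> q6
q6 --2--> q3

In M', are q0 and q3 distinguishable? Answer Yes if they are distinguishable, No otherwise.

All states are reachable from the start state.
Start with accepting vs non-accepting: {q1,q2,q4,q5} | {q0,q3,q6}.
On input 1, block {q1,q2,q4,q5} splits into {q1,q4} and {q2,q5}.
On input 0, block {q0,q3,q6} splits into {q0,q3} and {q6}.
No further refinement is possible. Final partition (4 blocks): {q1,q4} | {q0,q3} | {q2,q5} | {q6}.
q0 and q3 lie in the same block of the stable partition, so they are equivalent — no string distinguishes them.

No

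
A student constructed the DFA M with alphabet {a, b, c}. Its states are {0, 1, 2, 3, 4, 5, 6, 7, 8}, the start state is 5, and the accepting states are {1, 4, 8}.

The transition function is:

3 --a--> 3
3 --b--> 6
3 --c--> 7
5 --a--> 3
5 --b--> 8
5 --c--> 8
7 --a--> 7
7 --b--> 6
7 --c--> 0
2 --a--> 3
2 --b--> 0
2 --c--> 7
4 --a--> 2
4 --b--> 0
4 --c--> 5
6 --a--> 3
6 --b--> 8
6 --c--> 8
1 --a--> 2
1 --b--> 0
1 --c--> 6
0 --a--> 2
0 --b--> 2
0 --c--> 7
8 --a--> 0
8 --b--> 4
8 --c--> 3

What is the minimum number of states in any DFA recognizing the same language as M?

7

First remove the unreachable states {1}; 8 states remain.
Initial partition by acceptance: {4,8} | {0,2,3,5,6,7}.
Split {4,8} by δ(·,b) → {4} and {8}.
Split {0,2,3,5,6,7} by δ(·,b) → {0,2,3,7} and {5,6}.
On input b, block {0,2,3,7} splits into {0,2} and {3,7}.
Refine {0,2} on symbol a: members go to different blocks, giving {0} and {2}.
Split {3,7} by δ(·,c) → {3} and {7}.
The partition is now stable with 7 blocks: {4} | {0} | {8} | {5,6} | {3} | {2} | {7}.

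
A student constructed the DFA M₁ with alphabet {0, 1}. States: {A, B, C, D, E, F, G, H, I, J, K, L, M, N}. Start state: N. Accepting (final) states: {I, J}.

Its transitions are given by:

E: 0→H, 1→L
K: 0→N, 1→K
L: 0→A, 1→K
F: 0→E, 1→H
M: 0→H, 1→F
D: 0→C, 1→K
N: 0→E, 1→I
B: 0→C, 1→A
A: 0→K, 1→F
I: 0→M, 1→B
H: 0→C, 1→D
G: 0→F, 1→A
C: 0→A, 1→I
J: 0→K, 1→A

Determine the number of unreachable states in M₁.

No path from N leads to G, J; the other 12 states are all reachable.

2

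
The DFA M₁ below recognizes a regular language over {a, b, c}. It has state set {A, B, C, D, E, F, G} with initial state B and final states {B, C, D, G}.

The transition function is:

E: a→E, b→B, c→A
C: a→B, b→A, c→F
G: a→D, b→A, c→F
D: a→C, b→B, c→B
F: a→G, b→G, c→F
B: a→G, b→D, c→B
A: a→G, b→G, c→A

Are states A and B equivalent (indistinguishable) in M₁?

Reachable states from the start: {A,B,C,D,F,G}. Unreachable: {E} — drop them.
P0 = {B,C,D,G} | {A,F}.
Split {B,C,D,G} by δ(·,b) → {B,D} and {C,G}.
Stable partition: {B,D} | {A,F} | {C,G} — 3 equivalence classes.
A and B end up in different blocks, so they are distinguishable. For instance, the string 'ε' is accepted from only B.

No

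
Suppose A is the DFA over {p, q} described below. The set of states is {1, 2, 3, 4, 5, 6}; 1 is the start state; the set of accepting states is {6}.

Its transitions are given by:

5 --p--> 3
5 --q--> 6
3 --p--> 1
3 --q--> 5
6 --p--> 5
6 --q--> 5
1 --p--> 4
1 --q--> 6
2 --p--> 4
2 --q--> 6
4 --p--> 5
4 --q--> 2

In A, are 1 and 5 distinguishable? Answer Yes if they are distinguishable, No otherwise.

No

All states are reachable from the start state.
Initial partition by acceptance: {6} | {1,2,3,4,5}.
Split {1,2,3,4,5} by δ(·,q) → {1,2,5} and {3,4}.
The partition is now stable with 3 blocks: {6} | {1,2,5} | {3,4}.
1 and 5 lie in the same block of the stable partition, so they are equivalent — no string distinguishes them.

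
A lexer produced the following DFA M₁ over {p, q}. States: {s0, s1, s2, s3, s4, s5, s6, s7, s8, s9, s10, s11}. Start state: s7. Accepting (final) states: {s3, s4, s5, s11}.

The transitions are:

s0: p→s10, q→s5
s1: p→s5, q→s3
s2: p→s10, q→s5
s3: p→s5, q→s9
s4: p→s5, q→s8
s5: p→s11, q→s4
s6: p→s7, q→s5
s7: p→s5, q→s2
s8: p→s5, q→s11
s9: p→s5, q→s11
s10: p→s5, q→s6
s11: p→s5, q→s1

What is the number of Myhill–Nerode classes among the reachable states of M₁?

5

First remove the unreachable states {s0}; 11 states remain.
P0 = {s3,s4,s5,s11} | {s1,s2,s6,s7,s8,s9,s10}.
Split {s3,s4,s5,s11} by δ(·,q) → {s3,s4,s11} and {s5}.
Refine {s1,s2,s6,s7,s8,s9,s10} on symbol p: members go to different blocks, giving {s1,s7,s8,s9,s10} and {s2,s6}.
Split {s1,s7,s8,s9,s10} by δ(·,q) → {s1,s8,s9} and {s7,s10}.
No further refinement is possible. Final partition (5 blocks): {s3,s4,s11} | {s1,s8,s9} | {s5} | {s2,s6} | {s7,s10}.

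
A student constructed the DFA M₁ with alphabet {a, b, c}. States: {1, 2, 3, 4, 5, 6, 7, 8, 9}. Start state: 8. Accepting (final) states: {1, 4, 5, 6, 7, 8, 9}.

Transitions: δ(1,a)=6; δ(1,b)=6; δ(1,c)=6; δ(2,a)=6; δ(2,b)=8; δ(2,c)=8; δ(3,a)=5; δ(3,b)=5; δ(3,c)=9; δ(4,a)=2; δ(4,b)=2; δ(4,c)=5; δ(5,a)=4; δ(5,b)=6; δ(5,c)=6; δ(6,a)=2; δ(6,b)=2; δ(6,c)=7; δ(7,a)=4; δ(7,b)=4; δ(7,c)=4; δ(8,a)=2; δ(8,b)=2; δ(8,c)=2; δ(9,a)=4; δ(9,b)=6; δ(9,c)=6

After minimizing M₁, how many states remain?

States {1,3,9} cannot be reached from the start state, so discard them.
P0 = {4,5,6,7,8} | {2}.
Split {4,5,6,7,8} by δ(·,a) → {4,6,8} and {5,7}.
Split {4,6,8} by δ(·,c) → {4,6} and {8}.
No further refinement is possible. Final partition (4 blocks): {4,6} | {2} | {5,7} | {8}.

4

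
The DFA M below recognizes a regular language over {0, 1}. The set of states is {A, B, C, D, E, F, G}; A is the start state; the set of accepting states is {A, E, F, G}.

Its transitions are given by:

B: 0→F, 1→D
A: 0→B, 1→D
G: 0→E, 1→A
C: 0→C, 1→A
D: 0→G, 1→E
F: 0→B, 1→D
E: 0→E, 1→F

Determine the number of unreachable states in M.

1

No path from A leads to C; the other 6 states are all reachable.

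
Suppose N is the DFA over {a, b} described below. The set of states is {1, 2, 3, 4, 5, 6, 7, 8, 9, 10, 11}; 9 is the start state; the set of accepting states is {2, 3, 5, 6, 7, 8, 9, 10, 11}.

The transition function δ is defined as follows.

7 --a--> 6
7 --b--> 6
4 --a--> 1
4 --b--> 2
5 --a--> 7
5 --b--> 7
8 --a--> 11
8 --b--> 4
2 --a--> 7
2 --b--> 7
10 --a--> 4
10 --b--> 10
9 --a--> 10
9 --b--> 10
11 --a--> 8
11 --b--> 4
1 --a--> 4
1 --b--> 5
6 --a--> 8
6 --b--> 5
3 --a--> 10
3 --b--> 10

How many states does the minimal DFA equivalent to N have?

Reachable states from the start: {1,2,4,5,6,7,8,9,10,11}. Unreachable: {3} — drop them.
P0 = {2,5,6,7,8,9,10,11} | {1,4}.
On input a, block {2,5,6,7,8,9,10,11} splits into {2,5,6,7,8,9,11} and {10}.
Refine {2,5,6,7,8,9,11} on symbol a: members go to different blocks, giving {2,5,6,7,8,11} and {9}.
On input b, block {2,5,6,7,8,11} splits into {2,5,6,7} and {8,11}.
On input a, block {2,5,6,7} splits into {2,5,7} and {6}.
Refine {2,5,7} on symbol a: members go to different blocks, giving {2,5} and {7}.
The partition is now stable with 7 blocks: {2,5} | {1,4} | {10} | {9} | {8,11} | {6} | {7}.

7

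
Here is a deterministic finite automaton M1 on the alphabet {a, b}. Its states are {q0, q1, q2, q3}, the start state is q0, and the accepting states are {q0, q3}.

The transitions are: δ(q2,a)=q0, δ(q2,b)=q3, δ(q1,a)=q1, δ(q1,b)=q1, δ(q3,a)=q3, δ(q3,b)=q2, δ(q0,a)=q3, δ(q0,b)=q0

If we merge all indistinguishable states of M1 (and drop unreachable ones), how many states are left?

First remove the unreachable states {q1}; 3 states remain.
P0 = {q0,q3} | {q2}.
On input b, block {q0,q3} splits into {q0} and {q3}.
Stable partition: {q0} | {q2} | {q3} — 3 equivalence classes.

3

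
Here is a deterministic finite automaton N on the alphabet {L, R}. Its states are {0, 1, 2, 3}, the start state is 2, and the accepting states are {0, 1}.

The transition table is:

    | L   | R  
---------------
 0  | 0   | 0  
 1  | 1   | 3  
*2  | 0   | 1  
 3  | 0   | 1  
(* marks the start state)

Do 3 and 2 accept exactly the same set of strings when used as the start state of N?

Yes

P0 = {0,1} | {2,3}.
Split {0,1} by δ(·,R) → {0} and {1}.
No further refinement is possible. Final partition (3 blocks): {0} | {2,3} | {1}.
3 and 2 lie in the same block of the stable partition, so they are equivalent — no string distinguishes them.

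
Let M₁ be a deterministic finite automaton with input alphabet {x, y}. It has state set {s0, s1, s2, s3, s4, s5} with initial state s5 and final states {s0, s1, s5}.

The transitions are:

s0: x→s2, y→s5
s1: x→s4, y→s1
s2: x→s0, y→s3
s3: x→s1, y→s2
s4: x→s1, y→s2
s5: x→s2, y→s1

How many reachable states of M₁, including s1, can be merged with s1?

3

Initial partition by acceptance: {s0,s1,s5} | {s2,s3,s4}.
Stable partition: {s0,s1,s5} | {s2,s3,s4} — 2 equivalence classes.
State s1 belongs to the block {s0,s1,s5}, which has 3 states.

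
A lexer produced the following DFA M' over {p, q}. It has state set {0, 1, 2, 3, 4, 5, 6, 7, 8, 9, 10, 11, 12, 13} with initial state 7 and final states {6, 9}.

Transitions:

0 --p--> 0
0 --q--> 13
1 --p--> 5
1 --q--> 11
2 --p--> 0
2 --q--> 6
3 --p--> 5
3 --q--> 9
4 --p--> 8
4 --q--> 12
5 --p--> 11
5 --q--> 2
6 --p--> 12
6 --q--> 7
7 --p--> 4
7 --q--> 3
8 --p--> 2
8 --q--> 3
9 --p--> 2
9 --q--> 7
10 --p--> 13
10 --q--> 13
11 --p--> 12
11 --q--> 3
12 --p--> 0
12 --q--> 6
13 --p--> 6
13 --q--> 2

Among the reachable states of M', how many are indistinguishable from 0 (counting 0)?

1

States {1,10} cannot be reached from the start state, so discard them.
Start with accepting vs non-accepting: {6,9} | {0,2,3,4,5,7,8,11,12,13}.
Split {0,2,3,4,5,7,8,11,12,13} by δ(·,p) → {0,2,3,4,5,7,8,11,12} and {13}.
On input q, block {0,2,3,4,5,7,8,11,12} splits into {4,5,7,8,11} and {2,3,12} and {0}.
On input p, block {4,5,7,8,11} splits into {4,5,7} and {8,11}.
On input p, block {4,5,7} splits into {4,5} and {7}.
Split {2,3,12} by δ(·,p) → {2,12} and {3}.
The partition is now stable with 8 blocks: {6,9} | {4,5} | {13} | {2,12} | {0} | {8,11} | {7} | {3}.
The equivalence class containing 0 is {0}, of size 1.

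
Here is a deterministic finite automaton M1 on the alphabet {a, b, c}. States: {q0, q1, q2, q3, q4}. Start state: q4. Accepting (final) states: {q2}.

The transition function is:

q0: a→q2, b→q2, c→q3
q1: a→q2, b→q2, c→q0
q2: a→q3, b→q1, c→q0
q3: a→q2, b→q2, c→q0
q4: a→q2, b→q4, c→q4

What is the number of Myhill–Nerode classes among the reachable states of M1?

3

P0 = {q2} | {q0,q1,q3,q4}.
Split {q0,q1,q3,q4} by δ(·,b) → {q0,q1,q3} and {q4}.
No further refinement is possible. Final partition (3 blocks): {q2} | {q0,q1,q3} | {q4}.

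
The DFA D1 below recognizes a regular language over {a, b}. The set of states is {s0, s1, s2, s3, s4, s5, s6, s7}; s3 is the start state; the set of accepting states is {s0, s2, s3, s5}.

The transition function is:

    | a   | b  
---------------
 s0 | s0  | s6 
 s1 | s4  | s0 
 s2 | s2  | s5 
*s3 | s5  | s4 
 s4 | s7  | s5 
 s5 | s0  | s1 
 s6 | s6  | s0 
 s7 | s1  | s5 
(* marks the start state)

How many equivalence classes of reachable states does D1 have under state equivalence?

2

States {s2} cannot be reached from the start state, so discard them.
P0 = {s0,s3,s5} | {s1,s4,s6,s7}.
No further refinement is possible. Final partition (2 blocks): {s0,s3,s5} | {s1,s4,s6,s7}.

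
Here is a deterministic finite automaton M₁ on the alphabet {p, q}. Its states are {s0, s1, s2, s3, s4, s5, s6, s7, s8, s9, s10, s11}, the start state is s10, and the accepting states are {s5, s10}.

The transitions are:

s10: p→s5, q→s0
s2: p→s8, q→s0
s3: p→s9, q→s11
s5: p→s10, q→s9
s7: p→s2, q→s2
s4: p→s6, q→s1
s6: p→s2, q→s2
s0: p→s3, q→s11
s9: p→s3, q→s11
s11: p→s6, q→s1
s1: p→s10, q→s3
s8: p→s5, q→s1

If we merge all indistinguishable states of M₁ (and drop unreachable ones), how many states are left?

7

Reachable states from the start: {s0,s1,s2,s3,s5,s6,s8,s9,s10,s11}. Unreachable: {s4,s7} — drop them.
Initial partition by acceptance: {s5,s10} | {s0,s1,s2,s3,s6,s8,s9,s11}.
Refine {s0,s1,s2,s3,s6,s8,s9,s11} on symbol p: members go to different blocks, giving {s0,s2,s3,s6,s9,s11} and {s1,s8}.
On input p, block {s0,s2,s3,s6,s9,s11} splits into {s0,s3,s6,s9,s11} and {s2}.
Refine {s0,s3,s6,s9,s11} on symbol p: members go to different blocks, giving {s0,s3,s9,s11} and {s6}.
On input p, block {s0,s3,s9,s11} splits into {s0,s3,s9} and {s11}.
Split {s1,s8} by δ(·,q) → {s1} and {s8}.
The partition is now stable with 7 blocks: {s5,s10} | {s0,s3,s9} | {s1} | {s2} | {s6} | {s11} | {s8}.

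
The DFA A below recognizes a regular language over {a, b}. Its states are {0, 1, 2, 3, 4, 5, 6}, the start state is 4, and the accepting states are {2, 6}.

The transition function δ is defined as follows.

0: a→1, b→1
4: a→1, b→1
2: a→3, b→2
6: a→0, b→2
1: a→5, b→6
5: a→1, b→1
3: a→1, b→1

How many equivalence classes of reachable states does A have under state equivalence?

All states are reachable from the start state.
P0 = {2,6} | {0,1,3,4,5}.
Split {0,1,3,4,5} by δ(·,b) → {0,3,4,5} and {1}.
No further refinement is possible. Final partition (3 blocks): {2,6} | {0,3,4,5} | {1}.

3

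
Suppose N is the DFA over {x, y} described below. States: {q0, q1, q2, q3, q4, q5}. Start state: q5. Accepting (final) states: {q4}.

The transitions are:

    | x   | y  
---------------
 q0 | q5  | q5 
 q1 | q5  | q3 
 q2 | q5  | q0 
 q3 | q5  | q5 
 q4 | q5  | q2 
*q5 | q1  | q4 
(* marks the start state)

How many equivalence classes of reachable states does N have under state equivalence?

4

Start with accepting vs non-accepting: {q4} | {q0,q1,q2,q3,q5}.
Split {q0,q1,q2,q3,q5} by δ(·,y) → {q0,q1,q2,q3} and {q5}.
Refine {q0,q1,q2,q3} on symbol y: members go to different blocks, giving {q0,q3} and {q1,q2}.
Stable partition: {q4} | {q0,q3} | {q5} | {q1,q2} — 4 equivalence classes.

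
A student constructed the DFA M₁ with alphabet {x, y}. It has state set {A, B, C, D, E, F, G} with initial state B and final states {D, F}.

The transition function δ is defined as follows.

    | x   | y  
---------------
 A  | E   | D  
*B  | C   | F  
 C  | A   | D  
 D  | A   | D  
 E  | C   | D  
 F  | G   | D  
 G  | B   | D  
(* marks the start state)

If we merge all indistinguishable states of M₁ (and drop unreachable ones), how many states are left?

2

Every state is reachable, so we keep all 7.
P0 = {D,F} | {A,B,C,E,G}.
The partition is now stable with 2 blocks: {D,F} | {A,B,C,E,G}.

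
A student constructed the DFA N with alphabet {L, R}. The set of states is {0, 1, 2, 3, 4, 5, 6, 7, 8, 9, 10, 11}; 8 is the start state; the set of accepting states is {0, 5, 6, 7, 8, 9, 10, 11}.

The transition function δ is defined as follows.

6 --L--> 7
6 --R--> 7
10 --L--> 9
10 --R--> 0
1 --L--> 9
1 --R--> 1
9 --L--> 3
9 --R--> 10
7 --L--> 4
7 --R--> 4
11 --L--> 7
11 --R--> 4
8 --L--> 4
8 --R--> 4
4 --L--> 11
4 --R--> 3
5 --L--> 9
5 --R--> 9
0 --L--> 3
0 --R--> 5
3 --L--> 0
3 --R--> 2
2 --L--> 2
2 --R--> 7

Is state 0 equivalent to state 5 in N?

No

First remove the unreachable states {1,6}; 10 states remain.
Start with accepting vs non-accepting: {0,5,7,8,9,10,11} | {2,3,4}.
Refine {0,5,7,8,9,10,11} on symbol L: members go to different blocks, giving {0,7,8,9} and {5,10,11}.
Refine {0,7,8,9} on symbol R: members go to different blocks, giving {0,9} and {7,8}.
On input L, block {2,3,4} splits into {2} and {3} and {4}.
Refine {5,10,11} on symbol L: members go to different blocks, giving {5,10} and {11}.
Stable partition: {0,9} | {2} | {5,10} | {7,8} | {3} | {4} | {11} — 7 equivalence classes.
0 and 5 end up in different blocks, so they are distinguishable. For instance, the string 'L' is accepted from only 5.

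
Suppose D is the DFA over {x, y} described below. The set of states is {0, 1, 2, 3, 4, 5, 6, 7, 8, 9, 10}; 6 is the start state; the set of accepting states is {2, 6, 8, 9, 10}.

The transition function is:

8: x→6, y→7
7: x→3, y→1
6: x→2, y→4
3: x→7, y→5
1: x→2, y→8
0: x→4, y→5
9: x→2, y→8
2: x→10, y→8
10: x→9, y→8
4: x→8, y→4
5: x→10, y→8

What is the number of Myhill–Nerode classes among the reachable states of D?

6

Reachable states from the start: {1,2,3,4,5,6,7,8,9,10}. Unreachable: {0} — drop them.
Initial partition by acceptance: {2,6,8,9,10} | {1,3,4,5,7}.
Refine {2,6,8,9,10} on symbol y: members go to different blocks, giving {2,9,10} and {6,8}.
On input x, block {1,3,4,5,7} splits into {1,5} and {3,7} and {4}.
Refine {6,8} on symbol x: members go to different blocks, giving {6} and {8}.
No further refinement is possible. Final partition (6 blocks): {2,9,10} | {1,5} | {6} | {3,7} | {4} | {8}.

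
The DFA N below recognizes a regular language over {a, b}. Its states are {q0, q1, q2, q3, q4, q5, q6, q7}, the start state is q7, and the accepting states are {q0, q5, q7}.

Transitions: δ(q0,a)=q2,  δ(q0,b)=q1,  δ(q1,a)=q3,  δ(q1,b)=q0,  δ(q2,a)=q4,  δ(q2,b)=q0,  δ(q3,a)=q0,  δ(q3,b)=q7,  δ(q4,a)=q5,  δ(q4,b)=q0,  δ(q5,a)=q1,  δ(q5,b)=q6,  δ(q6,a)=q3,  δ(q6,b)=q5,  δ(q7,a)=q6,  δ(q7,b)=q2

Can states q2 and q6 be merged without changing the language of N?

Yes

P0 = {q0,q5,q7} | {q1,q2,q3,q4,q6}.
Refine {q1,q2,q3,q4,q6} on symbol a: members go to different blocks, giving {q1,q2,q6} and {q3,q4}.
Stable partition: {q0,q5,q7} | {q1,q2,q6} | {q3,q4} — 3 equivalence classes.
q2 and q6 lie in the same block of the stable partition, so they are equivalent — no string distinguishes them.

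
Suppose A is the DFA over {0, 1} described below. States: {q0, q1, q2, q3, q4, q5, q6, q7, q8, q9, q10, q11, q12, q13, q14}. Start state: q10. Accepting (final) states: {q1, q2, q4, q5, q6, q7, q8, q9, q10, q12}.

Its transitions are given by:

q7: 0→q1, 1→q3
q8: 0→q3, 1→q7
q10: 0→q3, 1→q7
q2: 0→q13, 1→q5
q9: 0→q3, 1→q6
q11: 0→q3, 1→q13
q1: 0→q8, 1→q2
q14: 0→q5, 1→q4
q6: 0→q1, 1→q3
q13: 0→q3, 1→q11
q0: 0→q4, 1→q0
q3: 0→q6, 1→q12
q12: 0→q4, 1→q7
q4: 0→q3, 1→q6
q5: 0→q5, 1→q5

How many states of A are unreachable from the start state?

3

BFS from q10 reaches {q1, q2, q3, q4, q5, q6, q7, q8, q10, q11, q12, q13}; the 3 state(s) q0, q9, q14 are never visited.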